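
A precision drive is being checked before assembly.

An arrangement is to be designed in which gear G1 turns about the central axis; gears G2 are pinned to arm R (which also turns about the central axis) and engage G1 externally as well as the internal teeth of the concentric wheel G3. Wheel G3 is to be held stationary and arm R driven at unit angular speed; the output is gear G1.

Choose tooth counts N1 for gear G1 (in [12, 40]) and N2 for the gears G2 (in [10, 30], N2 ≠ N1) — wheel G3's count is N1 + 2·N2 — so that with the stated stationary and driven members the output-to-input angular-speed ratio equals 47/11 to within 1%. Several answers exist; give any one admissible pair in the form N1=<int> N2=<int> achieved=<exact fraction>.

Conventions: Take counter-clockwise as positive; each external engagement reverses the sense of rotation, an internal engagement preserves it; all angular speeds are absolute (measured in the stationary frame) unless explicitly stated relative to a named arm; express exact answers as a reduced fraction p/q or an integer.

N1=22 N2=25 achieved=47/11

planetary set to be sized for 47/11 (Willis relation)
Willis with ω_ring = 0: ω_sun/ω_arm = (N1+N3)/N1; set equal to 47/11  ⇒  N3/N1 = 47/11 − 1 = 36/11
N3 = N1 + 2·N2  ⇒  N2/N1 = (N3/N1 − 1)/2 = (36/11 − 1)/2 = 25/22
smallest multiple with N1 ≥ 12 and N2 ≥ 10: k = 1  ⇒  N1 = 1·22 = 22, N2 = 1·25 = 25 (N1 ≤ 40, N2 ≤ 30, N2 ≠ N1 ✓), N3 = 22 + 2·25 = 72
check: (N1+N3)/N1 with N1 = 22, N3 = 72 gives 47/11; |achieved − target| = 0 ≤ 47/1100 ✓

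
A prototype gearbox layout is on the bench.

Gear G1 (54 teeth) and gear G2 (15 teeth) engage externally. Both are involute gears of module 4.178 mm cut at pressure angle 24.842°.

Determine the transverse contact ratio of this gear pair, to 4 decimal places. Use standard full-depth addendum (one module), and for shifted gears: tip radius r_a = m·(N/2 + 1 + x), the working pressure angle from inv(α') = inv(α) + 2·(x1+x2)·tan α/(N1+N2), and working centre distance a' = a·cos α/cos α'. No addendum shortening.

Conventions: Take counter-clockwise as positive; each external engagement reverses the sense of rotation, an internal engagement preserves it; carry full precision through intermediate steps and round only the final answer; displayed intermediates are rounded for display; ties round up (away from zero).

single-mesh involute tooth geometry (54T engaging 15T at module 4.178)
base radii: r_b1 = 102.368034, r_b2 = 28.435565
tip radii: r_a1 = 116.984000, r_a2 = 35.513000
no profile shift: α' = α, a' = a
action lengths: √(r_a1²−r_b1²) = 56.621921, √(r_a2²−r_b2²) = 21.274205
base pitch p_b = π·m·cos α = 11.911062
CR = (56.621921 + 21.274205 − 144.141000·sin 24.84200°)/11.911062 = 1.455788
contact ratio ≈ 1.4558

1.4558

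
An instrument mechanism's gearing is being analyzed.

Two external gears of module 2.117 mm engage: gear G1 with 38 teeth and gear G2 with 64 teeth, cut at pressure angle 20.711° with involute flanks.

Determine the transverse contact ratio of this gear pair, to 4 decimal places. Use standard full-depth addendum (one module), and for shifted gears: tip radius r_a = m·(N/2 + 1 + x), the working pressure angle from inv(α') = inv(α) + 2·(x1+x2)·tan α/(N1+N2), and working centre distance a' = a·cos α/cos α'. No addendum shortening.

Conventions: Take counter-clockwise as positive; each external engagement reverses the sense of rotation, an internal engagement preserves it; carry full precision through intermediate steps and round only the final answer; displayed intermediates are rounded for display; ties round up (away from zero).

1.7124

topology: single-mesh involute geometry — m = 2.117, 38T/64T pair
base radii: r_b1 = 37.623635, r_b2 = 63.366122
tip radii: r_a1 = 42.340000, r_a2 = 69.861000
no profile shift: α' = α, a' = a
action lengths: √(r_a1²−r_b1²) = 19.420033, √(r_a2²−r_b2²) = 29.415878
base pitch p_b = π·m·cos α = 6.220954
CR = (19.420033 + 29.415878 − 107.967000·sin 20.71100°)/6.220954 = 1.712423
contact ratio ≈ 1.7124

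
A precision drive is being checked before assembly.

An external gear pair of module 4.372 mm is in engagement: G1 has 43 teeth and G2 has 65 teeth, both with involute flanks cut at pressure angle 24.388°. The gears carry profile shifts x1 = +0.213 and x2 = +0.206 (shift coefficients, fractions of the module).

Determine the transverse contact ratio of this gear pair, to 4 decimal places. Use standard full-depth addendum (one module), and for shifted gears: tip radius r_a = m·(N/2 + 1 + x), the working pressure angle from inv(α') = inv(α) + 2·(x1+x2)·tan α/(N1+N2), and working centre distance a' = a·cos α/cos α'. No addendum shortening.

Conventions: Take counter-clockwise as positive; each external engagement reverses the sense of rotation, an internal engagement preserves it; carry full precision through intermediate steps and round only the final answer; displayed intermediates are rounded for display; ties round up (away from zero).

1.5219

topology: single-mesh involute geometry — m = 4.372, 43T/65T pair
base radii: r_b1 = 85.610574, r_b2 = 129.411332
tip radii: r_a1 = 99.301236, r_a2 = 147.362632
inv(α') = inv(24.388°) + 2·(+0.213+0.206)·tan α/(43+65) = 0.03123450  ⇒  α' = 25.32688°
a' = a·cos α / cos α' = 236.0880·cos 24.388°/cos 25.32688° = 237.887162
action lengths: √(r_a1²−r_b1²) = 50.314661, √(r_a2²−r_b2²) = 70.487250
base pitch p_b = π·m·cos α = 12.509467
CR = (50.314661 + 70.487250 − 237.887162·sin 25.32688°)/12.509467 = 1.521892
contact ratio ≈ 1.5219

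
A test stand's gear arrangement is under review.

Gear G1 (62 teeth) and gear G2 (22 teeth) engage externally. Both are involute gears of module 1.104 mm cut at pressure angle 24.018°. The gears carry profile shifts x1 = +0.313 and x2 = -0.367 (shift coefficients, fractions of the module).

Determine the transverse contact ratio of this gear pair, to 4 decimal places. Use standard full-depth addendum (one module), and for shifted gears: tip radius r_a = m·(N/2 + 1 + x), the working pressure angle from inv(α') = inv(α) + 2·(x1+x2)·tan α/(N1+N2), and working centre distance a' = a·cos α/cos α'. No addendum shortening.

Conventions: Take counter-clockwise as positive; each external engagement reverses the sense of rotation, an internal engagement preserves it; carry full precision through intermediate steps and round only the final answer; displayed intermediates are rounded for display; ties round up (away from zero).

recognized (one external pair, fixed centres): single-mesh tooth geometry, m = 1.104, N1 = 62, N2 = 22
base radii: r_b1 = 31.260805, r_b2 = 11.092544
tip radii: r_a1 = 35.673552, r_a2 = 12.842832
inv(α') = inv(24.018°) + 2·(+0.313-0.367)·tan α/(62+22) = 0.02583907  ⇒  α' = 23.85138°
a' = a·cos α / cos α' = 46.3680·cos 24.018°/cos 23.85138° = 46.308189
action lengths: √(r_a1²−r_b1²) = 17.186168, √(r_a2²−r_b2²) = 6.472543
base pitch p_b = π·m·cos α = 3.168023
CR = (17.186168 + 6.472543 − 46.308189·sin 23.85138°)/3.168023 = 1.557207
contact ratio ≈ 1.5572

1.5572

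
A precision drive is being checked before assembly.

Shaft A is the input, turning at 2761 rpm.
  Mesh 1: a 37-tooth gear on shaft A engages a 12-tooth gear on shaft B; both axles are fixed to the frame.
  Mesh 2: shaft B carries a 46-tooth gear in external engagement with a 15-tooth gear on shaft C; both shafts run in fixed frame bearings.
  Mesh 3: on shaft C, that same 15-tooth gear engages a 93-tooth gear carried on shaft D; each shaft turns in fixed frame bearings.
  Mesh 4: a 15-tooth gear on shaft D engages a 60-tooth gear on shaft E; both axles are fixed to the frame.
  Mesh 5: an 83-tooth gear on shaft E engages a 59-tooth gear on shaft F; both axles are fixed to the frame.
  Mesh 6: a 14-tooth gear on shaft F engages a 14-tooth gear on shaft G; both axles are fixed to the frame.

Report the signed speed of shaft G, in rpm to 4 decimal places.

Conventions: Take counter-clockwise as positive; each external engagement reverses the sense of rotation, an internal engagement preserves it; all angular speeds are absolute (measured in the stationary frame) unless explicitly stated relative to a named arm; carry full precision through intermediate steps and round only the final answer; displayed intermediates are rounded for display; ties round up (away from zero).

+1480.9072 rpm

recognized (7 fixed axles, 6 meshes): fixed-axis compound train
mesh 1 [37T→12T]: ω = 2761.0000×37/12 = 8513.0833 rpm, sense flips to −
mesh 2 [46T→15T]: ω = 8513.0833×46/15 = 26106.7889 rpm, sense flips to +
mesh 3 [15T→93T]: ω = 26106.7889×15/93 = 4210.7724 rpm, sense flips to −
mesh 4 [15T→60T]: ω = 4210.7724×15/60 = 1052.6931 rpm, sense flips to +
mesh 5 [83T→59T]: ω = 1052.6931×83/59 = 1480.9072 rpm, sense flips to −
mesh 6 [14T→14T]: ω = 1480.9072×14/14 = 1480.9072 rpm, sense flips to +
signed output speed = +1480.9072 rpm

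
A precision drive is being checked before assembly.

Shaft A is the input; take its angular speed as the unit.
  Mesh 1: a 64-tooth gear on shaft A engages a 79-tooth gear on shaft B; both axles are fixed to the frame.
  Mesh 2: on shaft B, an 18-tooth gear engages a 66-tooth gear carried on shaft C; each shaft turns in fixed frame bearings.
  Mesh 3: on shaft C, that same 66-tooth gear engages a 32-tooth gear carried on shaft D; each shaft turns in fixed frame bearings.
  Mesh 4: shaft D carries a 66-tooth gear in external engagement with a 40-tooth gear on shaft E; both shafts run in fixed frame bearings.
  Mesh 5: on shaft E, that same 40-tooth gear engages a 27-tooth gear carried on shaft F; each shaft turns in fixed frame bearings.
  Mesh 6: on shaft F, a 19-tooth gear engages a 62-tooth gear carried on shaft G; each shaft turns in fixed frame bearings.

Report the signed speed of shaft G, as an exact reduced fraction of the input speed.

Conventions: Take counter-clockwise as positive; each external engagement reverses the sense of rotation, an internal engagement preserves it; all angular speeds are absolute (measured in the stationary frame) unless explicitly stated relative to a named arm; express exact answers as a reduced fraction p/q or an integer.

836/2449

6-mesh fixed-axis compound train (all bearings frame-fixed)
mesh 1 [64T→79T]: |ω|/ω_in = 1×64/79 = 64/79, sense flips to −
mesh 2 [18T→66T]: |ω|/ω_in = (64/79)×18/66 = 192/869, sense flips to +
mesh 3 [66T→32T]: |ω|/ω_in = (192/869)×66/32 = 36/79, sense flips to −
mesh 4 [66T→40T]: |ω|/ω_in = (36/79)×66/40 = 297/395, sense flips to +
mesh 5 [40T→27T]: |ω|/ω_in = (297/395)×40/27 = 88/79, sense flips to −
mesh 6 [19T→62T]: |ω|/ω_in = (88/79)×19/62 = 836/2449, sense flips to +
signed output speed (× input speed) = 836/2449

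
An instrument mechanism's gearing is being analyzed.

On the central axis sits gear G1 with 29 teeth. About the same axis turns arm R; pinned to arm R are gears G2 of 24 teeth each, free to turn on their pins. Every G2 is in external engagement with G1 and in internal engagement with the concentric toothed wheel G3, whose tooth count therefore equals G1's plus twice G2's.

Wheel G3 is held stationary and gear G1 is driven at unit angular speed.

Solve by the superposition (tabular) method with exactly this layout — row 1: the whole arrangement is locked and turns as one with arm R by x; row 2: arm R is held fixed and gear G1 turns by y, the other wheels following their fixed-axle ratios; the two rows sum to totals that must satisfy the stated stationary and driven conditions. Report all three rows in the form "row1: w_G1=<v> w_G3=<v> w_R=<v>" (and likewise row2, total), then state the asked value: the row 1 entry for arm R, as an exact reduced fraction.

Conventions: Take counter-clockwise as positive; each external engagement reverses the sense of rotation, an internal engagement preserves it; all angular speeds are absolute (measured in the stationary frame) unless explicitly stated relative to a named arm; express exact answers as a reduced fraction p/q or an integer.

row1: w_G1=29/106 w_G3=29/106 w_R=29/106
row2: w_G1=77/106 w_G3=-29/106 w_R=0
total: w_G1=1 w_G3=0 w_R=29/106
asked value: 29/106

planetary set (29T centre, 24T on arm, 77T internal) — Willis relation
row 1 (train locked, turned with arm): all members turn x
superposition row 2 [arm held]: sun y, ring −(29/77)·y, arm 0
boundary: total ω_ring = x − (29/77)·y = 0 and total ω_sun = x + y = 1  ⇒  y = 77/106, x = 29/106
row 2 ring = −(29/77)·77/106 = -29/106
totals (row 1 + row 2): sun 29/106 + 77/106 = 1, ring 29/106 + (-29/106) = 0, arm 29/106 + 0 = 29/106
asked cell (row1, arm) = 29/106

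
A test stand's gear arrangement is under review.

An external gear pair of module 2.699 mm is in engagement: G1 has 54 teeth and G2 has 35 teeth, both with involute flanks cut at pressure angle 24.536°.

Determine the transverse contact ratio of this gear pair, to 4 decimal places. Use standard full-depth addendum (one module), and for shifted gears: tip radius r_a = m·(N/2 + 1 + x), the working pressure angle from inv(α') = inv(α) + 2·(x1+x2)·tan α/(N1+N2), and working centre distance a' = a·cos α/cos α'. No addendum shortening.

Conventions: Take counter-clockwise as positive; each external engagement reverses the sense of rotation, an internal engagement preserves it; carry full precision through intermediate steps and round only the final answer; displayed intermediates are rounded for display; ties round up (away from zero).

1.5353

topology: single-mesh involute geometry — m = 2.699, 54T/35T pair
base radii: r_b1 = 66.292607, r_b2 = 42.967430
tip radii: r_a1 = 75.572000, r_a2 = 49.931500
no profile shift: α' = α, a' = a
action lengths: √(r_a1²−r_b1²) = 36.282468, √(r_a2²−r_b2²) = 25.435303
base pitch p_b = π·m·cos α = 7.713495
CR = (36.282468 + 25.435303 − 120.105500·sin 24.53600°)/7.713495 = 1.535254
contact ratio ≈ 1.5353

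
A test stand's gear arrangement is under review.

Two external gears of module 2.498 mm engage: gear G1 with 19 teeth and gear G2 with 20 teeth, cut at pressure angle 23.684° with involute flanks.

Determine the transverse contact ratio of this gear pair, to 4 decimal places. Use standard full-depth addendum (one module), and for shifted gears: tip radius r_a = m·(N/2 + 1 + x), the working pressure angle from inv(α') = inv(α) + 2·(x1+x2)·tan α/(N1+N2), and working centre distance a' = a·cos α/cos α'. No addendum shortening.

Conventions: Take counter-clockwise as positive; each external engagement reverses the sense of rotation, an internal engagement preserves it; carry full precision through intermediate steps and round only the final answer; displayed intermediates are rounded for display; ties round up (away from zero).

class = single-mesh tooth geometry [involute pair 19T × 20T, m = 2.498]
base radii: r_b1 = 21.732252, r_b2 = 22.876055
tip radii: r_a1 = 26.229000, r_a2 = 27.478000
no profile shift: α' = α, a' = a
action lengths: √(r_a1²−r_b1²) = 14.685696, √(r_a2²−r_b2²) = 15.222569
base pitch p_b = π·m·cos α = 7.186724
CR = (14.685696 + 15.222569 − 48.711000·sin 23.68400°)/7.186724 = 1.438965
contact ratio ≈ 1.4390

1.4390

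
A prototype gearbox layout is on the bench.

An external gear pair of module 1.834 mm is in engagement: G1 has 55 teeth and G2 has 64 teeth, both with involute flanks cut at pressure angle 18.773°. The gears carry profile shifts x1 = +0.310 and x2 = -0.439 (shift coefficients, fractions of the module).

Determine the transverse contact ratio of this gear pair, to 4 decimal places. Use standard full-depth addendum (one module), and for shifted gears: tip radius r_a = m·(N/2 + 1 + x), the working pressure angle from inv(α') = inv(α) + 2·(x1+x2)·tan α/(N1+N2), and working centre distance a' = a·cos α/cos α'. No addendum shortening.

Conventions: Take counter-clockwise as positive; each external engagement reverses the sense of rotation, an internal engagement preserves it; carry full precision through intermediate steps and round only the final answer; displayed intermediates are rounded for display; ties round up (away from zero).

1.8560

recognized (one external pair, fixed centres): single-mesh tooth geometry, m = 1.834, N1 = 55, N2 = 64
base radii: r_b1 = 47.751909, r_b2 = 55.565858
tip radii: r_a1 = 52.837540, r_a2 = 59.716874
inv(α') = inv(18.773°) + 2·(+0.310-0.439)·tan α/(55+64) = 0.01151441  ⇒  α' = 18.39962°
a' = a·cos α / cos α' = 109.1230·cos 18.773°/cos 18.39962° = 108.884132
action lengths: √(r_a1²−r_b1²) = 22.617709, √(r_a2²−r_b2²) = 21.875567
base pitch p_b = π·m·cos α = 5.455165
CR = (22.617709 + 21.875567 − 108.884132·sin 18.39962°)/5.455165 = 1.856000
contact ratio ≈ 1.8560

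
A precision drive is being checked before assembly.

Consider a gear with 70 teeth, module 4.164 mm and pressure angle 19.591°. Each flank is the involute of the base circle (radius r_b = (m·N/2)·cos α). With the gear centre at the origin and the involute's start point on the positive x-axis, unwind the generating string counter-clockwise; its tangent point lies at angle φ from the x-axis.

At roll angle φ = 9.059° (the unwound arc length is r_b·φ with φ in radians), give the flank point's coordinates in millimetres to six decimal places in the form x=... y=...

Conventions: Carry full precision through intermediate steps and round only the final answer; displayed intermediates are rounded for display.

x=139.008612 y=0.180445

class = single-mesh tooth geometry [base-circle involute, m = 4.164, 70T]
pitch radius r_p = m·N/2 = 4.164·70/2 = 145.740000
base radius r_b = r_p·cos α = 145.740000·cos 19.591° = 137.303131
roll angle φ = 9.059° = 0.15810938 rad
x = r_b·(cos φ + φ·sin φ) = 139.008612
y = r_b·(sin φ − φ·cos φ) = 0.180445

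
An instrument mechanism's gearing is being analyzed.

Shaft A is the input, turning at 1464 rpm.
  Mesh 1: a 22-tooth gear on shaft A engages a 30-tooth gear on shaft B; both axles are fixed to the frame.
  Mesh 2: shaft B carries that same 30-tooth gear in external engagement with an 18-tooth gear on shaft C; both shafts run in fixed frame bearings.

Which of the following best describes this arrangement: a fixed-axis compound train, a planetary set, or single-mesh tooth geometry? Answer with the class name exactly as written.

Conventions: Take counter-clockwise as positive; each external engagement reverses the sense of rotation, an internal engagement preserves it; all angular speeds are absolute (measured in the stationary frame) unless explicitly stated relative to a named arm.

class = fixed-axis compound train [2 meshes; 2 ratios multiply, 2 sense flips]
classification: fixed-axis compound train

fixed-axis compound train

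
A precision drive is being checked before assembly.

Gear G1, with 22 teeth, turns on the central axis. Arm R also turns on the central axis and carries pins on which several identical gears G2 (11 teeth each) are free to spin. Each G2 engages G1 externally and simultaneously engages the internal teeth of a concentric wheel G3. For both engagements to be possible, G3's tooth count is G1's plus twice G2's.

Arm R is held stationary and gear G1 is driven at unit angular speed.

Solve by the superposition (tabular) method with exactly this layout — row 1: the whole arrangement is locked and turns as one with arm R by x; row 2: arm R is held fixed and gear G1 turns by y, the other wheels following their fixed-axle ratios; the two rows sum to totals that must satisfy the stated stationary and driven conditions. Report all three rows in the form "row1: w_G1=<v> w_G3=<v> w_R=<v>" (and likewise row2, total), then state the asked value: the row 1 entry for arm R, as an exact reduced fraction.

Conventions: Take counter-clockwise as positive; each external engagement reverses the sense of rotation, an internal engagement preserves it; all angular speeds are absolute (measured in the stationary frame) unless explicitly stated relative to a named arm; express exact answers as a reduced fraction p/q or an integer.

row1: w_G1=0 w_G3=0 w_R=0
row2: w_G1=1 w_G3=-1/2 w_R=0
total: w_G1=1 w_G3=-1/2 w_R=0
asked value: 0

topology: planetary set — G1 22T / G2 11T / G3 44T, arm = carrier (Willis)
row 1 (train locked, turned with arm): all members turn x
row 2 — arm fixed, fixed-axis ratios: sun y, ring −(22/44)·y, arm 0
boundary: total ω_arm = x = 0 and total ω_sun = x + y = 1  ⇒  y = 1, x = 0
row 2 ring = −(22/44)·1 = -1/2
totals (row 1 + row 2): sun 0 + 1 = 1, ring 0 + (-1/2) = -1/2, arm 0 + 0 = 0
asked cell (row1, arm) = 0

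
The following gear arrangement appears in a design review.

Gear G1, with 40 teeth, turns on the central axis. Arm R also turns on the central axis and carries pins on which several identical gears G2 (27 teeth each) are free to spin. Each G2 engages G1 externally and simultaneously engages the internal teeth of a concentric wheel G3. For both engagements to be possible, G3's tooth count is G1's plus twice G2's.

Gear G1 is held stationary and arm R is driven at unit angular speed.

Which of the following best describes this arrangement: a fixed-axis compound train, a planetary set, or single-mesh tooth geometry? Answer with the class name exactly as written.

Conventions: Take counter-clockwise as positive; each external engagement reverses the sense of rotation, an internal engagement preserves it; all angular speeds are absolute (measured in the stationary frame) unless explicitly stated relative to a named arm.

planetary set

topology: planetary set — G1 40T / G2 27T / G3 94T, arm = carrier (Willis)
classification: planetary set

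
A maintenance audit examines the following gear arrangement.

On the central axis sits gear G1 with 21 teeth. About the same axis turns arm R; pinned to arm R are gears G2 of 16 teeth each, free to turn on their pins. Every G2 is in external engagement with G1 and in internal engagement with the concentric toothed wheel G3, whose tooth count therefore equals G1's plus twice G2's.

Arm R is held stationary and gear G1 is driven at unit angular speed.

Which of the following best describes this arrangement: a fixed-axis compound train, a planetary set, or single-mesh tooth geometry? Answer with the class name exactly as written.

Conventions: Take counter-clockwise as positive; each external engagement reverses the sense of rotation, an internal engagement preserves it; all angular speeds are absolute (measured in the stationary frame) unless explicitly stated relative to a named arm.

planetary set

topology: planetary set — G1 21T / G2 16T / G3 53T, arm = carrier (Willis)
classification: planetary set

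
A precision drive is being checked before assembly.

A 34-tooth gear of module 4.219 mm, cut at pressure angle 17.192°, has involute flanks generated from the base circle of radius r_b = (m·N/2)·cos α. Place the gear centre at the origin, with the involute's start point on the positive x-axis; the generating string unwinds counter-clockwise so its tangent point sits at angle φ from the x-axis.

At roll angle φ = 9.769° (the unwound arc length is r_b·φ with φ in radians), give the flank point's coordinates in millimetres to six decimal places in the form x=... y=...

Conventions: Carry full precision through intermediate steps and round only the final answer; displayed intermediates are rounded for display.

x=69.507102 y=0.112877

topology: single-mesh involute geometry — m = 4.219, N = 34
pitch radius r_p = m·N/2 = 4.219·34/2 = 71.723000
base radius r_b = r_p·cos α = 71.723000·cos 17.192° = 68.518391
roll angle φ = 9.769° = 0.17050121 rad
x = r_b·(cos φ + φ·sin φ) = 69.507102
y = r_b·(sin φ − φ·cos φ) = 0.112877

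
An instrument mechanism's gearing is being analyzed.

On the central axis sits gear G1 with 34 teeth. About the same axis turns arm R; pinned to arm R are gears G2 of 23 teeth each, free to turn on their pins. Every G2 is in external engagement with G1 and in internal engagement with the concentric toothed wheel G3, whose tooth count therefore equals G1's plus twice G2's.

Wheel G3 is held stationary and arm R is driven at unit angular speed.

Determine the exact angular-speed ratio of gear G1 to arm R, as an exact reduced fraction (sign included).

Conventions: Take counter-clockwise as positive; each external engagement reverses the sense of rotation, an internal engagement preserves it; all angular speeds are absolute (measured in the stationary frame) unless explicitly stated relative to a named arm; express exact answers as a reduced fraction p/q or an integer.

topology: planetary set — G1 34T / G2 23T / G3 80T, arm = carrier (Willis)
ring teeth: 34 + 2·23 = 80
34(ω_sun−ω_arm) = −80(ω_ring−ω_arm),  ω_ring = 0, ω_arm = 1
ω_sun = 1 − (80/34)(0−1) = 57/17
ω_out/ω_in = 57/17

57/17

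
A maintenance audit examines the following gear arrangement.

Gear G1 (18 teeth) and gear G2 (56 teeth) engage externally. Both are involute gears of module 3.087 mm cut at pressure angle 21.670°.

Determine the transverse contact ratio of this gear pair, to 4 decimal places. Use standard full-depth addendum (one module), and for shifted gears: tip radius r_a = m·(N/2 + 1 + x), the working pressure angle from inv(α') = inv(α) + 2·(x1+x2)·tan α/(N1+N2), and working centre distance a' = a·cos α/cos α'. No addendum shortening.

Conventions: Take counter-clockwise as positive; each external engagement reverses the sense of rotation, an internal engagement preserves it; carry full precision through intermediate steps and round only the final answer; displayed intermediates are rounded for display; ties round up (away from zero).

topology: single-mesh involute geometry — m = 3.087, 18T/56T pair
base radii: r_b1 = 25.819465, r_b2 = 80.327226
tip radii: r_a1 = 30.870000, r_a2 = 89.523000
no profile shift: α' = α, a' = a
action lengths: √(r_a1²−r_b1²) = 16.920760, √(r_a2²−r_b2²) = 39.520935
base pitch p_b = π·m·cos α = 9.012694
CR = (16.920760 + 39.520935 − 114.219000·sin 21.67000°)/9.012694 = 1.582786
contact ratio ≈ 1.5828

1.5828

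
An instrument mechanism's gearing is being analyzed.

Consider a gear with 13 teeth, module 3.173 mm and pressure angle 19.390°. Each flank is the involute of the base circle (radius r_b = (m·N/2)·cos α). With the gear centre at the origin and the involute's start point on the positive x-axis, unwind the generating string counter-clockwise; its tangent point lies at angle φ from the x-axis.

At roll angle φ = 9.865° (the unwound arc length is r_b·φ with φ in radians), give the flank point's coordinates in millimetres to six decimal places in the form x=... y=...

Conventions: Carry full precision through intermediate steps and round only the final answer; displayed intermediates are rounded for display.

topology: single-mesh involute geometry — m = 3.173, N = 13
pitch radius r_p = m·N/2 = 3.173·13/2 = 20.624500
base radius r_b = r_p·cos α = 20.624500·cos 19.390° = 19.454691
roll angle φ = 9.865° = 0.17217673 rad
x = r_b·(cos φ + φ·sin φ) = 19.740923
y = r_b·(sin φ − φ·cos φ) = 0.033002

x=19.740923 y=0.033002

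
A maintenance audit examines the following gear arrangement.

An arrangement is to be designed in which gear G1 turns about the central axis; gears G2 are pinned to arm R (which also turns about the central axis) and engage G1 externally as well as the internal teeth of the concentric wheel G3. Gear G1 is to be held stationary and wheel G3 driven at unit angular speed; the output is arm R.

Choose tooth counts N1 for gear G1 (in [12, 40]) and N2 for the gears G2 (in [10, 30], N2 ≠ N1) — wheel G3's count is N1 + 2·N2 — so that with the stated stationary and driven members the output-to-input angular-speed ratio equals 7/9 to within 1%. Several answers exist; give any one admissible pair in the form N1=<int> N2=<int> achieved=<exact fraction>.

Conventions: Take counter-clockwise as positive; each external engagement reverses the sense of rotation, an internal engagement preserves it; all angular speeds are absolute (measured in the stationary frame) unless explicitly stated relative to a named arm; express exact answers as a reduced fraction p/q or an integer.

N1=12 N2=15 achieved=7/9

topology: planetary set — design target 7/9, arm = carrier (Willis)
Willis with ω_sun = 0: ω_arm/ω_ring = N3/(N1+N3); set equal to 7/9  ⇒  N3/N1 = (7/9)/(1 − 7/9) = 7/2
N3 = N1 + 2·N2  ⇒  N2/N1 = (N3/N1 − 1)/2 = (7/2 − 1)/2 = 5/4
smallest multiple with N1 ≥ 12 and N2 ≥ 10: k = 3  ⇒  N1 = 3·4 = 12, N2 = 3·5 = 15 (N1 ≤ 40, N2 ≤ 30, N2 ≠ N1 ✓), N3 = 12 + 2·15 = 42
check: N3/(N1+N3) with N1 = 12, N3 = 42 gives 7/9; |achieved − target| = 0 ≤ 7/900 ✓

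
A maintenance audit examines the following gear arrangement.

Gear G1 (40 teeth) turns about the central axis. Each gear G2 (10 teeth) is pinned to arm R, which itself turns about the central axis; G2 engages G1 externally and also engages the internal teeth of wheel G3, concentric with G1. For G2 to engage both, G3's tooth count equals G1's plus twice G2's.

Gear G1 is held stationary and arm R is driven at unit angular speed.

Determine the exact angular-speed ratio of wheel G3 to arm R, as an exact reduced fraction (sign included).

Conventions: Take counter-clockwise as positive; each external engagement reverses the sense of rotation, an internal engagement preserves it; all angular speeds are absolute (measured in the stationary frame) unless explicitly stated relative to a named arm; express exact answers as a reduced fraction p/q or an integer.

class = planetary set [G3 = 40+2·10 = 60; Willis about the carrier]
ring teeth: 40 + 2·10 = 60
40(ω_sun−ω_arm) = −60(ω_ring−ω_arm),  ω_sun = 0, ω_arm = 1
ω_ring = 1 − (40/60)(0−1) = 5/3
ω_out/ω_in = 5/3

5/3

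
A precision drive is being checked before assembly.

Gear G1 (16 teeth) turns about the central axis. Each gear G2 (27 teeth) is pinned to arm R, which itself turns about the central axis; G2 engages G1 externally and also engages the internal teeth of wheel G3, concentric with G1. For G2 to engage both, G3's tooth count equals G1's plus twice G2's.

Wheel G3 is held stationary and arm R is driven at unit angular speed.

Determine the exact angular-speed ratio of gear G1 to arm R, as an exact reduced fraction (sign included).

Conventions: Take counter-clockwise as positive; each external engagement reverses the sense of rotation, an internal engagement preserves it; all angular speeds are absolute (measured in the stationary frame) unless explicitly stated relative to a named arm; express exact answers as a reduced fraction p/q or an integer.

recognized (axles ride arm R): planetary set, 16/27/70 teeth
ring teeth: 16 + 2·27 = 70
16(ω_sun−ω_arm) = −70(ω_ring−ω_arm),  ω_ring = 0, ω_arm = 1
ω_sun = 1 − (70/16)(0−1) = 43/8
ω_out/ω_in = 43/8

43/8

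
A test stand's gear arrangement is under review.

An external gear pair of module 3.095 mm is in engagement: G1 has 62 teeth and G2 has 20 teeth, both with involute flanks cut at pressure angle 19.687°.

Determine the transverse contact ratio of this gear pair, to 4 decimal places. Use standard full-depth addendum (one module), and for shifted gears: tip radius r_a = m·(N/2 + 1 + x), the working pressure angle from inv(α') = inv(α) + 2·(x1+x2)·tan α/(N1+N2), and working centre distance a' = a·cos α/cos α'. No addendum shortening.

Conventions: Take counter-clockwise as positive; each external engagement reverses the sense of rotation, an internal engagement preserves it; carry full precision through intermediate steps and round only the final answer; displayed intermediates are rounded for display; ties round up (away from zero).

single-mesh involute tooth geometry (62T engaging 20T at module 3.095)
base radii: r_b1 = 90.336727, r_b2 = 29.140880
tip radii: r_a1 = 99.040000, r_a2 = 34.045000
no profile shift: α' = α, a' = a
action lengths: √(r_a1²−r_b1²) = 40.597996, √(r_a2²−r_b2²) = 17.603157
base pitch p_b = π·m·cos α = 9.154877
CR = (40.597996 + 17.603157 − 126.895000·sin 19.68700°)/9.154877 = 1.687904
contact ratio ≈ 1.6879

1.6879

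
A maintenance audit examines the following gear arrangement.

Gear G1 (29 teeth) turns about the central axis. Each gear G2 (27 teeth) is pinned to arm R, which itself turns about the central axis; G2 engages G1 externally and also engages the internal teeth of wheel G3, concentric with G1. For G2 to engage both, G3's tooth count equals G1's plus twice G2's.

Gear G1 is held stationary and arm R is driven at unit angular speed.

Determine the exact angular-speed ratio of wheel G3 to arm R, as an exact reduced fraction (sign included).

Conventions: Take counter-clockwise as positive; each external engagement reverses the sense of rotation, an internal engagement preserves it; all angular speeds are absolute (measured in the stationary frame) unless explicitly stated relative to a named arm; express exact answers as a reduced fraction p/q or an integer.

topology: planetary set — G1 29T / G2 27T / G3 83T, arm = carrier (Willis)
ring teeth: 29 + 2·27 = 83
29(ω_sun−ω_arm) = −83(ω_ring−ω_arm),  ω_sun = 0, ω_arm = 1
ω_ring = 1 − (29/83)(0−1) = 112/83
ω_out/ω_in = 112/83

112/83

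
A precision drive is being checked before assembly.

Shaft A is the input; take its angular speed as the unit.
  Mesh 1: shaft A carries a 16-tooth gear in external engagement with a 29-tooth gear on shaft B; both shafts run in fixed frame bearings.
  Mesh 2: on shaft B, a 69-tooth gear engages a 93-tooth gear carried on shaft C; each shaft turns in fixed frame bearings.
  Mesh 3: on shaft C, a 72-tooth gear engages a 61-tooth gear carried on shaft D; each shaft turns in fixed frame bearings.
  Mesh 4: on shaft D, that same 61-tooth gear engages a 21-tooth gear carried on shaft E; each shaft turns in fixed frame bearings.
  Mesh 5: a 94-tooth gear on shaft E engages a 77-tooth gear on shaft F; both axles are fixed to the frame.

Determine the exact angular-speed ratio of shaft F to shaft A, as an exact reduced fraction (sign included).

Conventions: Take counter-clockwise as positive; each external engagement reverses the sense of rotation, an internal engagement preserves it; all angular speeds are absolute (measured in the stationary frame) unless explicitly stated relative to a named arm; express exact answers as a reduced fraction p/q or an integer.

-830208/484561

class = fixed-axis compound train [5 meshes; 5 ratios multiply, 5 sense flips]
mesh 1 [16T→29T]: running ratio 16/29, sense −
mesh 2 [69T→93T]: running ratio 368/899, sense +
mesh 3 [72T→61T]: running ratio 26496/54839, sense −
mesh 4 [61T→21T]: running ratio 8832/6293, sense +
mesh 5 [94T→77T]: running ratio 830208/484561, sense −
ω_out/ω_in = -830208/484561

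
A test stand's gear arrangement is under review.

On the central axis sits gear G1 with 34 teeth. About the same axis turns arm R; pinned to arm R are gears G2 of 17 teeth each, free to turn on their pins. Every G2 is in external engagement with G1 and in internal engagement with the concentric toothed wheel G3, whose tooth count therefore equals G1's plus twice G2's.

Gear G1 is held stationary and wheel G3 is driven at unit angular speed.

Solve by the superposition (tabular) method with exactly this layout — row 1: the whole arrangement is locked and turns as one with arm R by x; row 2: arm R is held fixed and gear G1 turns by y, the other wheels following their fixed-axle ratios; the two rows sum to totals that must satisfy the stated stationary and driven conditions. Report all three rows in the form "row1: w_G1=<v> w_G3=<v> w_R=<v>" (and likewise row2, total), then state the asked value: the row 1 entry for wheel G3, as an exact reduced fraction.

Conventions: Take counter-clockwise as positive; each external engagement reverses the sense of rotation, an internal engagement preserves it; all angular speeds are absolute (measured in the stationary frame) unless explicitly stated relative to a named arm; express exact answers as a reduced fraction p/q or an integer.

topology: planetary set — G1 34T / G2 17T / G3 68T, arm = carrier (Willis)
row 1 (train locked, turned with arm): all members turn x
row 2 — arm fixed, fixed-axis ratios: sun y, ring −(34/68)·y, arm 0
boundary: total ω_sun = x + y = 0 and total ω_ring = x − (34/68)·y = 1  ⇒  y = -2/3, x = 2/3
row 2 ring = −(34/68)·(-2/3) = 1/3
totals (row 1 + row 2): sun 2/3 + (-2/3) = 0, ring 2/3 + 1/3 = 1, arm 2/3 + 0 = 2/3
asked cell (row1, ring) = 2/3

row1: w_G1=2/3 w_G3=2/3 w_R=2/3
row2: w_G1=-2/3 w_G3=1/3 w_R=0
total: w_G1=0 w_G3=1 w_R=2/3
asked value: 2/3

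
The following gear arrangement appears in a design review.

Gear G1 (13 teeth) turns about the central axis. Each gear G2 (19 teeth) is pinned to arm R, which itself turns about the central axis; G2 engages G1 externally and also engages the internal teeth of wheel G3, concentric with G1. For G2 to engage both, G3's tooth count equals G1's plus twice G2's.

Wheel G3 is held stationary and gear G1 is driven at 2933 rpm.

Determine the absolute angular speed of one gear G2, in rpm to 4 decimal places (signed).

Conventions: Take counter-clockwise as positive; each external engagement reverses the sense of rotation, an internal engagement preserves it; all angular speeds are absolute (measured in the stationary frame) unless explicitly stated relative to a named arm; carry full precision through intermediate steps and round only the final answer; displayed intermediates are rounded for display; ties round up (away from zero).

planetary set (13T centre, 19T on arm, 51T internal) — Willis relation
normalise by the input: solve with ω_sun = 1, then scale by 2933 rpm
ring teeth: 13 + 2·19 = 51
13(ω_sun−ω_arm) = −51(ω_ring−ω_arm),  ω_ring = 0, ω_sun = 1
13(1−ω_arm) = −51(0−ω_arm)  ⇒  64·ω_arm = 13  ⇒  ω_arm = 13/64
sun–planet mesh: 13·(1−13/64) = −19·(ω_p−ω_arm)  ⇒  ω_p−ω_arm = -663/1216
ω_p = 13/64 − 663/1216 = -13/38
scale: ω_p = -13/38 × 2933 rpm = -1003.3947 rpm

-1003.3947 rpm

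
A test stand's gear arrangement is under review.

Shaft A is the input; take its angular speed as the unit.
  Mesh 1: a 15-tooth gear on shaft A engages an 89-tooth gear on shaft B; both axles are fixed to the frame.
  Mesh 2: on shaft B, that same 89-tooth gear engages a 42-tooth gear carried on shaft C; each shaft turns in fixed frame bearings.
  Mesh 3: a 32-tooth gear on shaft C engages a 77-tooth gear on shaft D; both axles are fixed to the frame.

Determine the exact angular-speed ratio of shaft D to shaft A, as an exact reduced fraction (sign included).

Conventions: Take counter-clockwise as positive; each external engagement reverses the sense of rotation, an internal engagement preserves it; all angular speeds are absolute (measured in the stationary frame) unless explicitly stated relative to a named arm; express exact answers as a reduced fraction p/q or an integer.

-80/539

class = fixed-axis compound train [3 meshes; 3 ratios multiply, 3 sense flips]
mesh 1 [15T→89T]: running ratio 15/89, sense −
mesh 2 [89T→42T]: running ratio 5/14, sense +
mesh 3 [32T→77T]: running ratio 80/539, sense −
ω_out/ω_in = -80/539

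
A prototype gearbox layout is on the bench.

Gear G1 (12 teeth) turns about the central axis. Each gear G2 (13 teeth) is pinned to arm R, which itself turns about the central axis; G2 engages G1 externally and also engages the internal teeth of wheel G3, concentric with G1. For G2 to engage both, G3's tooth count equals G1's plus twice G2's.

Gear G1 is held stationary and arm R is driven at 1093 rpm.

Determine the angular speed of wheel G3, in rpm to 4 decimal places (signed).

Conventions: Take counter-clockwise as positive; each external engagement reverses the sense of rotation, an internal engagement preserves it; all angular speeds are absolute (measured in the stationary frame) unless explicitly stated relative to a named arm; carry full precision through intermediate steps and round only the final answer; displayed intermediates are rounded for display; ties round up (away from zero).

+1438.1579 rpm

recognized (axles ride arm R): planetary set, 12/13/38 teeth
normalise by the input: solve with ω_arm = 1, then scale by 1093 rpm
ring teeth: 12 + 2·13 = 38
12(ω_sun−ω_arm) = −38(ω_ring−ω_arm),  ω_sun = 0, ω_arm = 1
ω_ring = 1 − (12/38)(0−1) = 25/19
scale: ω_ring = 25/19 × 1093 rpm = +1438.1579 rpm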